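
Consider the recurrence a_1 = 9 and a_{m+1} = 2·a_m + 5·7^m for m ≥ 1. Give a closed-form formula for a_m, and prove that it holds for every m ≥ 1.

a_m = 2^m + 7^m

Computing the first terms: a_1 = 9, a_2 = 53, a_3 = 351. This suggests a_m = 2^m + 7^m.
Base case (m = 1): the formula gives 9 = 9 = a_1.
For the inductive step, assume it holds for an arbitrary r ≥ 1, so a_r = 2^r + 7^r.
Then a_{r+1} = 2·a_r + 5·7^r = 2·(2^r + 7^r) + 5·7^r = 2^(r + 1) + 7^(r + 1),
which is the claimed formula at m = r+1.
Hence, by induction on m, the claim holds for every m ≥ 1.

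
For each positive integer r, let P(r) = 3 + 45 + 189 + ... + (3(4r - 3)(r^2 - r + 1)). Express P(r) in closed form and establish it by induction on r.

P(r) = r(3r^3 - r^2 + 3r - 2)

We claim P(r) = r(3r^3 - r^2 + 3r - 2) for all r ≥ 1.
For the base case r = 1: P(1) = 3, and the closed form gives 3. They agree.
For the inductive step, assume it holds for an arbitrary j ≥ 1, so P(j) = j(3j^3 - j^2 + 3j - 2).
Then P(j+1) = P(j) + (-3(j - (j + 1)^2)(4j + 1)) = (j(3j^3 - j^2 + 3j - 2)) + (-3(j - (j + 1)^2)(4j + 1)).
Simplifying, P(j+1) = (j + 1)(3j^3 + 8j^2 + 10j + 3) = (j+1)(3(j+1)^3 - (j+1)^2 + 3(j+1) - 2),
which is the closed form with r = j+1.
By the principle of mathematical induction, the result holds for all r ≥ 1.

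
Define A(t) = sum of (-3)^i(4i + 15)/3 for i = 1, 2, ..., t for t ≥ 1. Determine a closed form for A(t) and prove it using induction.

A(t) = (-3)^t(t + 4) - 4

We claim A(t) = (-3)^t(t + 4) - 4 for all t ≥ 1.
Base step (t = 1): A(1) = -19, and the closed form gives -19. They agree.
Inductive step: assume the claim holds for t = i, so A(i) = (-3)^i(i + 4) - 4.
Then A(i+1) = A(i) + ((-3)^i(-4i - 19)) = ((-3)^i(i + 4) - 4) + ((-3)^i(-4i - 19)).
Simplifying, A(i+1) = -3(-3)^i·i - 15(-3)^i - 4 = (-3)^(i+1)((i+1) + 4) - 4,
which is the closed form with t = i+1.
By the principle of mathematical induction, the result holds for all t ≥ 1.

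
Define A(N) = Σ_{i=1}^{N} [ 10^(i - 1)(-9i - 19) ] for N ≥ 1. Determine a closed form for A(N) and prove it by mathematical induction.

A(N) = -10^N(N + 2) + 2

We claim A(N) = -10^N(N + 2) + 2 for all N ≥ 1.
Base case (N = 1): A(1) = -28, and the closed form gives -28. They agree.
Suppose the result is true for N = i, so A(i) = -10^i(i + 2) + 2.
Then A(i+1) = A(i) + (10^i(-9i - 28)) = (-10^i(i + 2) + 2) + (10^i(-9i - 28)).
Simplifying, A(i+1) = -10·10^i·i - 30·10^i + 2 = -10^(i+1)((i+1) + 2) + 2,
which is the closed form with N = i+1.
This completes the induction.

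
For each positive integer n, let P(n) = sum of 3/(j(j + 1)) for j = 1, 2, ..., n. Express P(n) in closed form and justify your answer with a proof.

We claim P(n) = 3n/(n + 1) for all n ≥ 1.
Base case (n = 1): P(1) = 3/2, and the closed form gives 3/2. They agree.
Inductive step: suppose the statement holds for some j ≥ 1, so P(j) = 3j/(j + 1).
Then P(j+1) = P(j) + (3/((j + 1)(j + 2))) = (3j/(j + 1)) + (3/((j + 1)(j + 2))).
Simplifying, P(j+1) = 3(j + 1)/(j + 2) = 3(j+1)/((j+1) + 1),
which is the closed form with n = j+1.
This completes the induction.

P(n) = 3n/(n + 1)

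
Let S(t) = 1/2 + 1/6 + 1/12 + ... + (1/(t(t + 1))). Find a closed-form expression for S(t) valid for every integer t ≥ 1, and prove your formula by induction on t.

We claim S(t) = t/(t + 1) for all t ≥ 1.
For the base case t = 1: S(1) = 1/2, and the closed form gives 1/2. They agree.
Suppose the result is true for t = p, so S(p) = p/(p + 1).
Then S(p+1) = S(p) + (1/((p + 1)(p + 2))) = (p/(p + 1)) + (1/((p + 1)(p + 2))).
Simplifying, S(p+1) = (p + 1)/(p + 2) = (p+1)/((p+1) + 1),
which is the closed form with t = p+1.
This completes the induction.

S(t) = t/(t + 1)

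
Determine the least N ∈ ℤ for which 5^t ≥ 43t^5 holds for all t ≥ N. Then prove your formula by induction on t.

At t = 9: 1953125 < 2539107, so the inequality fails and N ≥ 10. We prove 5^t ≥ 43t^5 for all t ≥ 10.
For the base case t = 10: 5^t = 9765625 and 43t^5 = 4300000, so 9765625 ≥ 4300000.
For the inductive step, assume it holds for an arbitrary p ≥ 10, so 5^p ≥ 43p^5.
Then 5^(p + 1) = 5·(5^p) ≥ 5·(43p^5).
Also, for p ≥ 10 we have 5·(43p^5) ≥ 43(p+1)^5, since 5 ≥ (1 + 1/p)^5 for all p ≥ 10.
Combining, 5^(p + 1) ≥ 43(p+1)^5.
This completes the induction.
Hence the smallest such N is 10.

N = 10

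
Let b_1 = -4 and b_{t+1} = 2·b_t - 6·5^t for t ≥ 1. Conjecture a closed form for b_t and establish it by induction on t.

Computing the first terms: b_1 = -4, b_2 = -38, b_3 = -226. This suggests b_t = 3·2^t - 2·5^t.
Base step (t = 1): the formula gives -4 = -4 = b_1.
Suppose the result is true for t = r, so b_r = 3·2^r - 2·5^r.
Then b_{r+1} = 2·b_r - 6·5^r = 2·(3·2^r - 2·5^r) - 6·5^r = 3·2^(r + 1) - 2·5^(r + 1),
which is the claimed formula at t = r+1.
Hence, by induction on t, the claim holds for every t ≥ 1.

b_t = 3·2^t - 2·5^t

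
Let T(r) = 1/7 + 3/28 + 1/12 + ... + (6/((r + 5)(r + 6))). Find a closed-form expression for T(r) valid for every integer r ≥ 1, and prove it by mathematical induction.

We claim T(r) = r/(r + 6) for all r ≥ 1.
When r = 1: T(1) = 1/7, and the closed form gives 1/7. They agree.
Suppose the result is true for r = k, so T(k) = k/(k + 6).
Then T(k+1) = T(k) + (6/((k + 6)(k + 7))) = (k/(k + 6)) + (6/((k + 6)(k + 7))).
Simplifying, T(k+1) = (k + 1)/(k + 7) = (k+1)/((k+1) + 6),
which is the closed form with r = k+1.
This completes the induction.

T(r) = r/(r + 6)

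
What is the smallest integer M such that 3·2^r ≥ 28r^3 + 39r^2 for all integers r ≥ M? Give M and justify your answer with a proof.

At r = 15: 98304 < 103275, so the inequality fails and M ≥ 16. We prove 3·2^r ≥ 28r^3 + 39r^2 for all r ≥ 16.
Base step (r = 16): 3·2^r = 196608 and 28r^3 + 39r^2 = 124672, so 196608 ≥ 124672.
Suppose the result is true for r = m, so 3·2^m ≥ 28m^3 + 39m^2.
Then 3·2^(m + 1) = 2·(3·2^m) ≥ 2·(28m^3 + 39m^2).
Also, for m ≥ 16 we have 2·(28m^3 + 39m^2) ≥ 28(m+1)^3 + 39(m+1)^2, since 2·(28m^3 + 39m^2) − (28(m+1)^3 + 39(m+1)^2) = 28m^3 - 45m^2 - 162m - 67, which is nonnegative for all m ≥ 16.
Combining, 3·2^(m + 1) ≥ 28(m+1)^3 + 39(m+1)^2.
Hence, by induction on r, the claim holds for every r ≥ 16.
Hence the smallest such M is 16.

M = 16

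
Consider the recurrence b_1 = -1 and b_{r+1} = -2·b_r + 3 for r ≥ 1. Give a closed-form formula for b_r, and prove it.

Computing the first terms: b_1 = -1, b_2 = 5, b_3 = -7. This suggests b_r = (-2)^r + 1.
Base step (r = 1): the formula gives -1 = -1 = b_1.
For the inductive step, assume it holds for an arbitrary p ≥ 1, so b_p = (-2)^p + 1.
Then b_{p+1} = -2·b_p + 3 = -2·((-2)^p + 1) + 3 = (-2)^(p + 1) + 1,
which is the claimed formula at r = p+1.
Hence, by induction on r, the claim holds for every r ≥ 1.

b_r = (-2)^r + 1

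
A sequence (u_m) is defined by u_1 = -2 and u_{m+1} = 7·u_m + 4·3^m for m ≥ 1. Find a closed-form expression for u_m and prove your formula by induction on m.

u_m = -3^m + 7^(m - 1)

Computing the first terms: u_1 = -2, u_2 = -2, u_3 = 22. This suggests u_m = -3^m + 7^(m - 1).
Base case (m = 1): the formula gives -2 = -2 = u_1.
Inductive step: assume the claim holds for m = k, so u_k = -3^k + 7^(k - 1).
Then u_{k+1} = 7·u_k + 4·3^k = 7·(-3^k + 7^(k - 1)) + 4·3^k = -3^(k + 1) + 7^k = -3^(k+1) + 7^((k+1) - 1),
which is the claimed formula at m = k+1.
This completes the induction.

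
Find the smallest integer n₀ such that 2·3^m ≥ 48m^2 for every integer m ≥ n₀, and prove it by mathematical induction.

At m = 6: 1458 < 1728, so the inequality fails and n₀ ≥ 7. We prove 2·3^m ≥ 48m^2 for all m ≥ 7.
When m = 7: 2·3^m = 4374 and 48m^2 = 2352, so 4374 ≥ 2352.
For the inductive step, assume it holds for an arbitrary i ≥ 7, so 2·3^i ≥ 48i^2.
Then 2·3^(i + 1) = 3·(2·3^i) ≥ 3·(48i^2).
Also, for i ≥ 7 we have 3·(48i^2) ≥ 48(i+1)^2, since 3 ≥ (1 + 1/i)^2 for all i ≥ 7.
Combining, 2·3^(i + 1) ≥ 48(i+1)^2.
Hence, by induction on m, the claim holds for every m ≥ 7.
Hence the smallest such n₀ is 7.

n₀ = 7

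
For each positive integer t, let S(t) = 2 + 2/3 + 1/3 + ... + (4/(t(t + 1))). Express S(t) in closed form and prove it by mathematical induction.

S(t) = 4t/(t + 1)

We claim S(t) = 4t/(t + 1) for all t ≥ 1.
When t = 1: S(1) = 2, and the closed form gives 2. They agree.
Inductive step: suppose the statement holds for some m ≥ 1, so S(m) = 4m/(m + 1).
Then S(m+1) = S(m) + (4/((m + 1)(m + 2))) = (4m/(m + 1)) + (4/((m + 1)(m + 2))).
Simplifying, S(m+1) = 4(m + 1)/(m + 2) = 4(m+1)/((m+1) + 1),
which is the closed form with t = m+1.
By induction, the statement is established for all t ≥ 1.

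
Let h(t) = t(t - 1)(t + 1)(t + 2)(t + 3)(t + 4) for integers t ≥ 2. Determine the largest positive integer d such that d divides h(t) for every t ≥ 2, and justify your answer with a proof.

Computing the first values: h(2) = 720 and h(3) = 5040; gcd(720, 5040) = 720, so d ≤ 720.
We prove 720 | t(t - 1)(t + 1)(t + 2)(t + 3)(t + 4) for all t ≥ 2 by induction on t.
Base step (t = 2): h(2) = 720 = 720·(1), so 720 | h(2).
Inductive step: assume the claim holds for t = k, i.e. 720 | h(k). Then
h(k+1) − h(k) = k·(k+1)·(k+2)·(k+3)·(k+4)·(k+5) − (k-1)·k·(k+1)·(k+2)·(k+3)·(k+4) = k·(k+1)·(k+2)·(k+3)·(k+4)·[(k+5) − (k-1)] = 6·k·(k+1)·(k+2)·(k+3)·(k+4). The product of 5 consecutive integers is divisible by (5)! = 120, so h(k+1) − h(k) is divisible by 6·120 = 720. By the inductive hypothesis 720 | h(k), hence 720 | h(k+1).
By the principle of mathematical induction, the result holds for all t ≥ 2.
Therefore the largest such d is 720.

d = 720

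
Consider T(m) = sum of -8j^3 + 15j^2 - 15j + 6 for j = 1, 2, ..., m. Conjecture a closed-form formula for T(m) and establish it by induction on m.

We claim T(m) = -m(2m - 1)(m^2 + 1) for all m ≥ 1.
When m = 1: T(1) = -2, and the closed form gives -2. They agree.
For the inductive step, assume it holds for an arbitrary j ≥ 1, so T(j) = j(-2j^3 + j^2 - 2j + 1).
Then T(j+1) = T(j) + (-8j^3 - 9j^2 - 9j - 2) = (j(-2j^3 + j^2 - 2j + 1)) + (-8j^3 - 9j^2 - 9j - 2).
Simplifying, T(j+1) = -(j + 1)(2j + 1)(j^2 + 2j + 2) = -(j+1)(2(j+1) - 1)((j+1)^2 + 1),
which is the closed form with m = j+1.
This completes the induction.

T(m) = -m(2m - 1)(m^2 + 1)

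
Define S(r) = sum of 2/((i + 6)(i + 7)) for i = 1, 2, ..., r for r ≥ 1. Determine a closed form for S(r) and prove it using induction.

We claim S(r) = 2r/(7(r + 7)) for all r ≥ 1.
Base case (r = 1): S(1) = 1/28, and the closed form gives 1/28. They agree.
Inductive step: assume the claim holds for r = i, so S(i) = 2i/(7(i + 7)).
Then S(i+1) = S(i) + (2/((i + 7)(i + 8))) = (2i/(7(i + 7))) + (2/((i + 7)(i + 8))).
Simplifying, S(i+1) = 2(i + 1)/(7(i + 8)) = 2(i+1)/(7((i+1) + 7)),
which is the closed form with r = i+1.
This completes the induction.

S(r) = 2r/(7(r + 7))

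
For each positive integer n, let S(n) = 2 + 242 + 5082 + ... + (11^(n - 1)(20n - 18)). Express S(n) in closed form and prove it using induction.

S(n) = 2·11^n(n - 1) + 2

We claim S(n) = 2·11^n(n - 1) + 2 for all n ≥ 1.
When n = 1: S(1) = 2, and the closed form gives 2. They agree.
For the inductive step, assume it holds for an arbitrary i ≥ 1, so S(i) = 2·11^i(i - 1) + 2.
Then S(i+1) = S(i) + (11^i(20i + 2)) = (2·11^i(i - 1) + 2) + (11^i(20i + 2)).
Simplifying, S(i+1) = 22·11^i·i + 2 = 2·11^(i+1)((i+1) - 1) + 2,
which is the closed form with n = i+1.
By induction, the statement is established for all n ≥ 1.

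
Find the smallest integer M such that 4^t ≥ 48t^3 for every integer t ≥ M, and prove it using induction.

At t = 7: 16384 < 16464, so the inequality fails and M ≥ 8. We prove 4^t ≥ 48t^3 for all t ≥ 8.
For the base case t = 8: 4^t = 65536 and 48t^3 = 24576, so 65536 ≥ 24576.
Inductive step: suppose the statement holds for some r ≥ 8, so 4^r ≥ 48r^3.
Then 4^(r + 1) = 4·(4^r) ≥ 4·(48r^3).
Also, for r ≥ 8 we have 4·(48r^3) ≥ 48(r+1)^3, since 4 ≥ (1 + 1/r)^3 for all r ≥ 8.
Combining, 4^(r + 1) ≥ 48(r+1)^3.
By the principle of mathematical induction, the result holds for all t ≥ 8.
Hence the smallest such M is 8.

M = 8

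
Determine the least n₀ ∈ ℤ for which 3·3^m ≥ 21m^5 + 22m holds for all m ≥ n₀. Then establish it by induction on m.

n₀ = 14

At m = 13: 4782969 < 7797439, so the inequality fails and n₀ ≥ 14. We prove 3·3^m ≥ 21m^5 + 22m for all m ≥ 14.
When m = 14: 3·3^m = 14348907 and 21m^5 + 22m = 11294612, so 14348907 ≥ 11294612.
Suppose the result is true for m = p, so 3·3^p ≥ 21p^5 + 22p.
Then 3·3^(p + 1) = 3·(3·3^p) ≥ 3·(21p^5 + 22p).
Also, for p ≥ 14 we have 3·(21p^5 + 22p) ≥ 21(p+1)^5 + 22(p+1), since 3·(21p^5 + 22p) − (21(p+1)^5 + 22(p+1)) = 42p^5 - 105p^4 - 210p^3 - 210p^2 - 61p - 43, which is nonnegative for all p ≥ 14.
Combining, 3·3^(p + 1) ≥ 21(p+1)^5 + 22(p+1).
This completes the induction.
Hence the smallest such n₀ is 14.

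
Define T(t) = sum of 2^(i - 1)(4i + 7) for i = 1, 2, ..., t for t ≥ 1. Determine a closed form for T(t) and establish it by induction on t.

We claim T(t) = 2^t(4t + 3) - 3 for all t ≥ 1.
Base step (t = 1): T(1) = 11, and the closed form gives 11. They agree.
Inductive step: suppose the statement holds for some i ≥ 1, so T(i) = 2^i(4i + 3) - 3.
Then T(i+1) = T(i) + (2^i(4i + 11)) = (2^i(4i + 3) - 3) + (2^i(4i + 11)).
Simplifying, T(i+1) = 8·2^i·i + 14·2^i - 3 = 2^(i+1)(4(i+1) + 3) - 3,
which is the closed form with t = i+1.
By induction, the statement is established for all t ≥ 1.

T(t) = 2^t(4t + 3) - 3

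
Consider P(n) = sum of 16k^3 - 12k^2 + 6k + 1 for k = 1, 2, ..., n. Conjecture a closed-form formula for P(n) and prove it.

P(n) = n(4n^3 + 4n^2 + n + 2)

We claim P(n) = n(4n^3 + 4n^2 + n + 2) for all n ≥ 1.
Base case (n = 1): P(1) = 11, and the closed form gives 11. They agree.
Inductive step: suppose the statement holds for some k ≥ 1, so P(k) = k(4k^3 + 4k^2 + k + 2).
Then P(k+1) = P(k) + (16k^3 + 36k^2 + 30k + 11) = (k(4k^3 + 4k^2 + k + 2)) + (16k^3 + 36k^2 + 30k + 11).
Simplifying, P(k+1) = (k + 1)(4k^3 + 16k^2 + 21k + 11) = (k+1)(4(k+1)^3 + 4(k+1)^2 + (k+1) + 2),
which is the closed form with n = k+1.
By the principle of mathematical induction, the result holds for all n ≥ 1.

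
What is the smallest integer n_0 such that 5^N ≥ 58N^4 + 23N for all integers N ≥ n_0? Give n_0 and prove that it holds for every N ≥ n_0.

At N = 7: 78125 < 139419, so the inequality fails and n_0 ≥ 8. We prove 5^N ≥ 58N^4 + 23N for all N ≥ 8.
For the base case N = 8: 5^N = 390625 and 58N^4 + 23N = 237752, so 390625 ≥ 237752.
Inductive step: assume the claim holds for N = p, so 5^p ≥ 58p^4 + 23p.
Then 5^(p + 1) = 5·(5^p) ≥ 5·(58p^4 + 23p).
Also, for p ≥ 8 we have 5·(58p^4 + 23p) ≥ 58(p+1)^4 + 23(p+1), since 5·(58p^4 + 23p) − (58(p+1)^4 + 23(p+1)) = 232p^4 - 232p^3 - 348p^2 - 140p - 81, which is nonnegative for all p ≥ 8.
Combining, 5^(p + 1) ≥ 58(p+1)^4 + 23(p+1).
By induction, the statement is established for all N ≥ 8.
Hence the smallest such n_0 is 8.

n_0 = 8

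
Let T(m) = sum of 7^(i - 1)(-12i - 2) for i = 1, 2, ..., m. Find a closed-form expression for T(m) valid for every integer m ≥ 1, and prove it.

T(m) = -2·7^m·m

We claim T(m) = -2·7^m·m for all m ≥ 1.
When m = 1: T(1) = -14, and the closed form gives -14. They agree.
Inductive step: assume the claim holds for m = i, so T(i) = -2·7^i·i.
Then T(i+1) = T(i) + (7^i(-12i - 14)) = (-2·7^i·i) + (7^i(-12i - 14)).
Simplifying, T(i+1) = 14·7^i(-i - 1) = -2·7^(i+1)·(i+1),
which is the closed form with m = i+1.
By induction, the statement is established for all m ≥ 1.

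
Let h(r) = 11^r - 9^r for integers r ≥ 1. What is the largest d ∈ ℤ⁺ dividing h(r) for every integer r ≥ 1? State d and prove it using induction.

Computing the first values: h(1) = 2 and h(2) = 40; gcd(2, 40) = 2, so d ≤ 2.
We prove 2 | 11^r - 9^r for all r ≥ 1 by induction on r.
When r = 1: h(1) = 2 = 2·(1), so 2 | h(1).
Inductive step: suppose the statement holds for some j ≥ 1, i.e. 2 | h(j). Then
11^{j+1} − 9^{j+1} = 11·11^j − 9·9^j = 11·(11^j − 9^j) + (2)·9^j. The first term is divisible by 2 by the inductive hypothesis, and the second term (2)·9^j is divisible by 2 since 2 | 2. Hence 2 | h(j+1).
By induction, the statement is established for all r ≥ 1.
Therefore the largest such d is 2.

d = 2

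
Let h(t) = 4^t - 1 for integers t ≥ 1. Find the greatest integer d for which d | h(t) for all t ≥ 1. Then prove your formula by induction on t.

Computing the first values: h(1) = 3 and h(2) = 15; gcd(3, 15) = 3, so d ≤ 3.
We prove 3 | 4^t - 1 for all t ≥ 1 by induction on t.
Base case (t = 1): h(1) = 3 = 3·(1), so 3 | h(1).
Inductive step: suppose the statement holds for some i ≥ 1, i.e. 3 | h(i). Then
4^{i+1} − 1^{i+1} = 4·4^i − 1·1^i = 4·(4^i − 1^i) + (3)·1^i. The first term is divisible by 3 by the inductive hypothesis, and the second term (3)·1^i is divisible by 3 since 3 | 3. Hence 3 | h(i+1).
This completes the induction.
Therefore the largest such d is 3.

d = 3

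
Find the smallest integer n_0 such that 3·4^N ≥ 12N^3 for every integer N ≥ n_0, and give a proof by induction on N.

n_0 = 4

At N = 3: 192 < 324, so the inequality fails and n_0 ≥ 4. We prove 3·4^N ≥ 12N^3 for all N ≥ 4.
When N = 4: 3·4^N = 768 and 12N^3 = 768, so 768 ≥ 768.
Inductive step: suppose the statement holds for some p ≥ 4, so 3·4^p ≥ 12p^3.
Then 3·4^(p + 1) = 4·(3·4^p) ≥ 4·(12p^3).
Also, for p ≥ 4 we have 4·(12p^3) ≥ 12(p+1)^3, since 4 ≥ (1 + 1/p)^3 for all p ≥ 4.
Combining, 3·4^(p + 1) ≥ 12(p+1)^3.
By induction, the statement is established for all N ≥ 4.
Hence the smallest such n_0 is 4.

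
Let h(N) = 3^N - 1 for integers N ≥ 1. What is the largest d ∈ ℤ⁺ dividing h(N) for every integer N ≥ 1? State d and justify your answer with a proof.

d = 2

Computing the first values: h(1) = 2 and h(2) = 8; gcd(2, 8) = 2, so d ≤ 2.
We prove 2 | 3^N - 1 for all N ≥ 1 by induction on N.
For the base case N = 1: h(1) = 2 = 2·(1), so 2 | h(1).
For the inductive step, assume it holds for an arbitrary i ≥ 1, i.e. 2 | h(i). Then
3^{i+1} − 1^{i+1} = 3·3^i − 1·1^i = 3·(3^i − 1^i) + (2)·1^i. The first term is divisible by 2 by the inductive hypothesis, and the second term (2)·1^i is divisible by 2 since 2 | 2. Hence 2 | h(i+1).
By induction, the statement is established for all N ≥ 1.
Therefore the largest such d is 2.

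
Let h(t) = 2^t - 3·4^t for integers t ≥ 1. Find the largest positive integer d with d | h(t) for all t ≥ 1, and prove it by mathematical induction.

Computing the first values: h(1) = -10 and h(2) = -44; gcd(-10, -44) = 2, so d ≤ 2.
We prove 2 | 2^t - 3·4^t for all t ≥ 1 by induction on t.
Base step (t = 1): h(1) = -10 = 2·(-5), so 2 | h(1).
Inductive step: assume the claim holds for t = j, i.e. 2 | h(j). Then
h(j+1) − 4·h(j) = (2^(j+1) - 3·4^(j+1)) − 4·(2^j - 3·4^j) = (1)·2^j·(2 − 4) = (-2)·2^j. Since 2 | h(j) by the inductive hypothesis, 2 | 4·h(j); and 2 | -2 since -2 = 2·-1. Therefore 2 | h(j+1).
By the principle of mathematical induction, the result holds for all t ≥ 1.
Therefore the largest such d is 2.

d = 2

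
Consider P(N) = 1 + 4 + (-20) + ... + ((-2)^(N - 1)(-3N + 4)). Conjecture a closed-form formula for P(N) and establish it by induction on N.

P(N) = (-2)^N(N - 1) + 1

We claim P(N) = (-2)^N(N - 1) + 1 for all N ≥ 1.
For the base case N = 1: P(1) = 1, and the closed form gives 1. They agree.
For the inductive step, assume it holds for an arbitrary k ≥ 1, so P(k) = (-2)^k(k - 1) + 1.
Then P(k+1) = P(k) + ((-2)^k(-3k + 1)) = ((-2)^k(k - 1) + 1) + ((-2)^k(-3k + 1)).
Simplifying, P(k+1) = (-2)^(k + 1)k + 1 = (-2)^(k+1)((k+1) - 1) + 1,
which is the closed form with N = k+1.
This completes the induction.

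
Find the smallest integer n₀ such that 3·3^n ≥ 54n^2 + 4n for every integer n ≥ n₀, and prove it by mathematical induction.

At n = 5: 729 < 1370, so the inequality fails and n₀ ≥ 6. We prove 3·3^n ≥ 54n^2 + 4n for all n ≥ 6.
When n = 6: 3·3^n = 2187 and 54n^2 + 4n = 1968, so 2187 ≥ 1968.
For the inductive step, assume it holds for an arbitrary r ≥ 6, so 3·3^r ≥ 54r^2 + 4r.
Then 3·3^(r + 1) = 3·(3·3^r) ≥ 3·(54r^2 + 4r).
Also, for r ≥ 6 we have 3·(54r^2 + 4r) ≥ 54(r+1)^2 + 4(r+1), since 3·(54r^2 + 4r) − (54(r+1)^2 + 4(r+1)) = 108r^2 - 100r - 58, which is nonnegative for all r ≥ 6.
Combining, 3·3^(r + 1) ≥ 54(r+1)^2 + 4(r+1).
This completes the induction.
Hence the smallest such n₀ is 6.

n₀ = 6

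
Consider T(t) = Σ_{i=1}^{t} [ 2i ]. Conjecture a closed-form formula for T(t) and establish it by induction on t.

We claim T(t) = t(t + 1) for all t ≥ 1.
Base case (t = 1): T(1) = 2, and the closed form gives 2. They agree.
Inductive step: suppose the statement holds for some i ≥ 1, so T(i) = i(i + 1).
Then T(i+1) = T(i) + (2i + 2) = (i(i + 1)) + (2i + 2).
Simplifying, T(i+1) = (i + 1)(i + 2) = (i+1)((i+1) + 1),
which is the closed form with t = i+1.
Hence, by induction on t, the claim holds for every t ≥ 1.

T(t) = t(t + 1)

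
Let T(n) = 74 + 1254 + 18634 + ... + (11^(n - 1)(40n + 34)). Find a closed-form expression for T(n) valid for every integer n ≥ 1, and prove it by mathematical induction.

T(n) = 11^n(4n + 3) - 3

We claim T(n) = 11^n(4n + 3) - 3 for all n ≥ 1.
For the base case n = 1: T(1) = 74, and the closed form gives 74. They agree.
Inductive step: assume the claim holds for n = r, so T(r) = 11^r(4r + 3) - 3.
Then T(r+1) = T(r) + (11^r(40r + 74)) = (11^r(4r + 3) - 3) + (11^r(40r + 74)).
Simplifying, T(r+1) = 44·11^r·r + 77·11^r - 3 = 11^(r+1)(4(r+1) + 3) - 3,
which is the closed form with n = r+1.
This completes the induction.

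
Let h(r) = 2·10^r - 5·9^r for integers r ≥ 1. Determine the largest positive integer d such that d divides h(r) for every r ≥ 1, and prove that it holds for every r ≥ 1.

d = 5

Computing the first values: h(1) = -25 and h(2) = -205; gcd(-25, -205) = 5, so d ≤ 5.
We prove 5 | 2·10^r - 5·9^r for all r ≥ 1 by induction on r.
When r = 1: h(1) = -25 = 5·(-5), so 5 | h(1).
Inductive step: suppose the statement holds for some m ≥ 1, i.e. 5 | h(m). Then
h(m+1) − 10·h(m) = (2·10^(m+1) - 5·9^(m+1)) − 10·(2·10^m - 5·9^m) = (-5)·9^m·(9 − 10) = (5)·9^m. Since 5 | h(m) by the inductive hypothesis, 5 | 10·h(m); and 5 | 5 since 5 = 5·1. Therefore 5 | h(m+1).
This completes the induction.
Therefore the largest such d is 5.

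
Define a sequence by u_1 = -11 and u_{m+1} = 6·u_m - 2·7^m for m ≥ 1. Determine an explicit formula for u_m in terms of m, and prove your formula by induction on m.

Computing the first terms: u_1 = -11, u_2 = -80, u_3 = -578. This suggests u_m = 3·6^(m - 1) - 2·7^m.
When m = 1: the formula gives -11 = -11 = u_1.
Suppose the result is true for m = r, so u_r = 3·6^(r - 1) - 2·7^r.
Then u_{r+1} = 6·u_r - 2·7^r = 6·(3·6^(r - 1) - 2·7^r) - 2·7^r = 3·6^r - 2·7^(r + 1) = 3·6^((r+1) - 1) - 2·7^(r+1),
which is the claimed formula at m = r+1.
Hence, by induction on m, the claim holds for every m ≥ 1.

u_m = 3·6^(m - 1) - 2·7^m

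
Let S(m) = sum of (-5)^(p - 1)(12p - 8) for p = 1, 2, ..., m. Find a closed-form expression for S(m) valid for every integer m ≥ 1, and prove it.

We claim S(m) = (-5)^m(-2m + 1) - 1 for all m ≥ 1.
Base case (m = 1): S(1) = 4, and the closed form gives 4. They agree.
Suppose the result is true for m = p, so S(p) = (-5)^p(-2p + 1) - 1.
Then S(p+1) = S(p) + ((-5)^p(12p + 4)) = ((-5)^p(-2p + 1) - 1) + ((-5)^p(12p + 4)).
Simplifying, S(p+1) = 10(-5)^p·p + 5(-5)^p - 1 = (-5)^(p+1)(-2(p+1) + 1) - 1,
which is the closed form with m = p+1.
By the principle of mathematical induction, the result holds for all m ≥ 1.

S(m) = (-5)^m(-2m + 1) - 1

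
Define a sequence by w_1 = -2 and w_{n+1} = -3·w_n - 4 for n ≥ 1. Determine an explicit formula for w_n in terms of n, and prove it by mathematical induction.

Computing the first terms: w_1 = -2, w_2 = 2, w_3 = -10. This suggests w_n = -(-3)^(n - 1) - 1.
For the base case n = 1: the formula gives -2 = -2 = w_1.
Inductive step: suppose the statement holds for some p ≥ 1, so w_p = -(-3)^(p - 1) - 1.
Then w_{p+1} = -3·w_p - 4 = -3·(-(-3)^(p - 1) - 1) - 4 = -(-3)^p - 1 = -(-3)^((p+1) - 1) - 1,
which is the claimed formula at n = p+1.
By the principle of mathematical induction, the result holds for all n ≥ 1.

w_n = -(-3)^(n - 1) - 1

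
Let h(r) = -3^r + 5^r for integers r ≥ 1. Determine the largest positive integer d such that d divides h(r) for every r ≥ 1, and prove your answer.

d = 2

Computing the first values: h(1) = 2 and h(2) = 16; gcd(2, 16) = 2, so d ≤ 2.
We prove 2 | -3^r + 5^r for all r ≥ 1 by induction on r.
When r = 1: h(1) = 2 = 2·(1), so 2 | h(1).
Suppose the result is true for r = m, i.e. 2 | h(m). Then
5^{m+1} − 3^{m+1} = 5·5^m − 3·3^m = 5·(5^m − 3^m) + (2)·3^m. The first term is divisible by 2 by the inductive hypothesis, and the second term (2)·3^m is divisible by 2 since 2 | 2. Hence 2 | h(m+1).
Hence, by induction on r, the claim holds for every r ≥ 1.
Therefore the largest such d is 2.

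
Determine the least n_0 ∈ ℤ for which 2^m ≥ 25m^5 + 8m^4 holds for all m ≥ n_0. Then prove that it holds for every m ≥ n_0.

At m = 28: 268435456 < 435176448, so the inequality fails and n_0 ≥ 29. We prove 2^m ≥ 25m^5 + 8m^4 for all m ≥ 29.
When m = 29: 2^m = 536870912 and 25m^5 + 8m^4 = 518436973, so 536870912 ≥ 518436973.
For the inductive step, assume it holds for an arbitrary j ≥ 29, so 2^j ≥ 25j^5 + 8j^4.
Then 2^(j + 1) = 2·(2^j) ≥ 2·(25j^5 + 8j^4).
Also, for j ≥ 29 we have 2·(25j^5 + 8j^4) ≥ 25(j+1)^5 + 8(j+1)^4, since 2·(25j^5 + 8j^4) − (25(j+1)^5 + 8(j+1)^4) = 25j^5 - 117j^4 - 282j^3 - 298j^2 - 157j - 33, which is nonnegative for all j ≥ 29.
Combining, 2^(j + 1) ≥ 25(j+1)^5 + 8(j+1)^4.
Hence, by induction on m, the claim holds for every m ≥ 29.
Hence the smallest such n_0 is 29.

n_0 = 29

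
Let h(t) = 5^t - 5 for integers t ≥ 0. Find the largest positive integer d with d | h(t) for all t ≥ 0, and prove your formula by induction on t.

d = 4

Computing the first values: h(0) = -4 and h(1) = 0; gcd(-4, 0) = 4, so d ≤ 4.
We prove 4 | 5^t - 5 for all t ≥ 0 by induction on t.
When t = 0: h(0) = -4 = 4·(-1), so 4 | h(0).
Inductive step: suppose the statement holds for some k ≥ 0, i.e. 4 | h(k). Then
h(k+1) = 5^(k+1) - 5 = 5·(5^k - 5) + 20 = 5·h(k) + 20. The first term is divisible by 4 by the inductive hypothesis, and 20 is divisible by 4. Hence 4 | h(k+1).
By induction, the statement is established for all t ≥ 0.
Therefore the largest such d is 4.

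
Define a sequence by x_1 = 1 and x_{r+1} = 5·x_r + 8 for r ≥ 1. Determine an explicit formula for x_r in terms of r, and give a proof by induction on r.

Computing the first terms: x_1 = 1, x_2 = 13, x_3 = 73. This suggests x_r = 3·5^(r - 1) - 2.
Base step (r = 1): the formula gives 1 = 1 = x_1.
For the inductive step, assume it holds for an arbitrary m ≥ 1, so x_m = 3·5^(m - 1) - 2.
Then x_{m+1} = 5·x_m + 8 = 5·(3·5^(m - 1) - 2) + 8 = 3·5^m - 2 = 3·5^((m+1) - 1) - 2,
which is the claimed formula at r = m+1.
By the principle of mathematical induction, the result holds for all r ≥ 1.

x_r = 3·5^(r - 1) - 2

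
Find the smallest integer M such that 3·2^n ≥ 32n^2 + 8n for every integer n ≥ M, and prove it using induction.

M = 11

At n = 10: 3072 < 3280, so the inequality fails and M ≥ 11. We prove 3·2^n ≥ 32n^2 + 8n for all n ≥ 11.
Base case (n = 11): 3·2^n = 6144 and 32n^2 + 8n = 3960, so 6144 ≥ 3960.
Inductive step: assume the claim holds for n = r, so 3·2^r ≥ 32r^2 + 8r.
Then 3·2^(r + 1) = 2·(3·2^r) ≥ 2·(32r^2 + 8r).
Also, for r ≥ 11 we have 2·(32r^2 + 8r) ≥ 32(r+1)^2 + 8(r+1), since 2·(32r^2 + 8r) − (32(r+1)^2 + 8(r+1)) = 32r^2 - 56r - 40, which is nonnegative for all r ≥ 11.
Combining, 3·2^(r + 1) ≥ 32(r+1)^2 + 8(r+1).
By the principle of mathematical induction, the result holds for all n ≥ 11.
Hence the smallest such M is 11.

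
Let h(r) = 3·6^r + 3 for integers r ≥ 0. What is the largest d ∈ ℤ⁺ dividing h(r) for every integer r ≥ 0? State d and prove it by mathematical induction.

Computing the first values: h(0) = 6 and h(1) = 21; gcd(6, 21) = 3, so d ≤ 3.
We prove 3 | 3·6^r + 3 for all r ≥ 0 by induction on r.
Base step (r = 0): h(0) = 6 = 3·(2), so 3 | h(0).
For the inductive step, assume it holds for an arbitrary j ≥ 0, i.e. 3 | h(j). Then
h(j+1) = 3·6^(j+1) + 3 = 6·(3·6^j + 3) - 15 = 6·h(j) - 15. The first term is divisible by 3 by the inductive hypothesis, and -15 is divisible by 3. Hence 3 | h(j+1).
By the principle of mathematical induction, the result holds for all r ≥ 0.
Therefore the largest such d is 3.

d = 3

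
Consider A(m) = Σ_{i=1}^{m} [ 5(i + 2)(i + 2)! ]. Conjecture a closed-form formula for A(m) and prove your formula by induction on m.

A(m) = 5(m + 3)! - 30

We claim A(m) = 5(m + 3)! - 30 for all m ≥ 1.
Base step (m = 1): A(1) = 90, and the closed form gives 90. They agree.
Suppose the result is true for m = i, so A(i) = 5(i + 3)! - 30.
Then A(i+1) = A(i) + (5(i + 3)(i + 3)!) = (5(i + 3)! - 30) + (5(i + 3)(i + 3)!).
Simplifying, A(i+1) = 5((i+1) + 3)! - 30,
which is the closed form with m = i+1.
By induction, the statement is established for all m ≥ 1.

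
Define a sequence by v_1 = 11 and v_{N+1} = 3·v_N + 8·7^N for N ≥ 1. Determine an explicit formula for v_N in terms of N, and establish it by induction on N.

v_N = -3^N + 2·7^N

Computing the first terms: v_1 = 11, v_2 = 89, v_3 = 659. This suggests v_N = -3^N + 2·7^N.
For the base case N = 1: the formula gives 11 = 11 = v_1.
Suppose the result is true for N = r, so v_r = -3^r + 2·7^r.
Then v_{r+1} = 3·v_r + 8·7^r = 3·(-3^r + 2·7^r) + 8·7^r = -3^(r + 1) + 2·7^(r + 1),
which is the claimed formula at N = r+1.
By the principle of mathematical induction, the result holds for all N ≥ 1.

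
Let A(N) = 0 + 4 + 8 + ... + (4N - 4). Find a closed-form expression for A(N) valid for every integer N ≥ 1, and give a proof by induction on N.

We claim A(N) = 2N(N - 1) for all N ≥ 1.
Base step (N = 1): A(1) = 0, and the closed form gives 0. They agree.
For the inductive step, assume it holds for an arbitrary j ≥ 1, so A(j) = 2j(j - 1).
Then A(j+1) = A(j) + (4j) = (2j(j - 1)) + (4j).
Simplifying, A(j+1) = 2j(j + 1) = 2(j+1)((j+1) - 1),
which is the closed form with N = j+1.
By induction, the statement is established for all N ≥ 1.

A(N) = 2N(N - 1)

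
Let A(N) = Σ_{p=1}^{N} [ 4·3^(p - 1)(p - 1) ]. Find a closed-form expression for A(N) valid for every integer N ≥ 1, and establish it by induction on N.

We claim A(N) = 3^N(2N - 3) + 3 for all N ≥ 1.
When N = 1: A(1) = 0, and the closed form gives 0. They agree.
Suppose the result is true for N = p, so A(p) = 3^p(2p - 3) + 3.
Then A(p+1) = A(p) + (4·3^p·p) = (3^p(2p - 3) + 3) + (4·3^p·p).
Simplifying, A(p+1) = 6·3^p·p - 3·3^p + 3 = 3^(p+1)(2(p+1) - 3) + 3,
which is the closed form with N = p+1.
By induction, the statement is established for all N ≥ 1.

A(N) = 3^N(2N - 3) + 3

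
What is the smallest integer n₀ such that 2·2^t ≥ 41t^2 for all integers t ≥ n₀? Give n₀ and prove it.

At t = 11: 4096 < 4961, so the inequality fails and n₀ ≥ 12. We prove 2·2^t ≥ 41t^2 for all t ≥ 12.
Base case (t = 12): 2·2^t = 8192 and 41t^2 = 5904, so 8192 ≥ 5904.
Inductive step: assume the claim holds for t = p, so 2·2^p ≥ 41p^2.
Then 2·2^(p + 1) = 2·(2·2^p) ≥ 2·(41p^2).
Also, for p ≥ 12 we have 2·(41p^2) ≥ 41(p+1)^2, since 2 ≥ (1 + 1/p)^2 for all p ≥ 12.
Combining, 2·2^(p + 1) ≥ 41(p+1)^2.
By induction, the statement is established for all t ≥ 12.
Hence the smallest such n₀ is 12.

n₀ = 12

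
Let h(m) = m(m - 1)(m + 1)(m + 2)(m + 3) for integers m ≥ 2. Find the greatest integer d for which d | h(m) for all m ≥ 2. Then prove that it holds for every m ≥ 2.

d = 120

Computing the first values: h(2) = 120 and h(3) = 720; gcd(120, 720) = 120, so d ≤ 120.
We prove 120 | m(m - 1)(m + 1)(m + 2)(m + 3) for all m ≥ 2 by induction on m.
For the base case m = 2: h(2) = 120 = 120·(1), so 120 | h(2).
Suppose the result is true for m = k, i.e. 120 | h(k). Then
h(k+1) − h(k) = k·(k+1)·(k+2)·(k+3)·(k+4) − (k-1)·k·(k+1)·(k+2)·(k+3) = k·(k+1)·(k+2)·(k+3)·[(k+4) − (k-1)] = 5·k·(k+1)·(k+2)·(k+3). The product of 4 consecutive integers is divisible by (4)! = 24, so h(k+1) − h(k) is divisible by 5·24 = 120. By the inductive hypothesis 120 | h(k), hence 120 | h(k+1).
By the principle of mathematical induction, the result holds for all m ≥ 2.
Therefore the largest such d is 120.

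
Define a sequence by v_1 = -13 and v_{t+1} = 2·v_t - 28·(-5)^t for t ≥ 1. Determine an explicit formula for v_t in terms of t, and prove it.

Computing the first terms: v_1 = -13, v_2 = 114, v_3 = -472. This suggests v_t = 4(-5)^t + 7·2^(t - 1).
For the base case t = 1: the formula gives -13 = -13 = v_1.
Inductive step: suppose the statement holds for some k ≥ 1, so v_k = 4(-5)^k + 7·2^(k - 1).
Then v_{k+1} = 2·v_k - 28·(-5)^k = 2·(4(-5)^k + 7·2^(k - 1)) - 28·(-5)^k = 4(-5)^(k + 1) + 7·2^k = 4(-5)^(k+1) + 7·2^((k+1) - 1),
which is the claimed formula at t = k+1.
This completes the induction.

v_t = 4(-5)^t + 7·2^(t - 1)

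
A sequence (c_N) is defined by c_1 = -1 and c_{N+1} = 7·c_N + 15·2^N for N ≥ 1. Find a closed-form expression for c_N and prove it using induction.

c_N = -3·2^N + 5·7^(N - 1)

Computing the first terms: c_1 = -1, c_2 = 23, c_3 = 221. This suggests c_N = -3·2^N + 5·7^(N - 1).
Base case (N = 1): the formula gives -1 = -1 = c_1.
Suppose the result is true for N = r, so c_r = -3·2^r + 5·7^(r - 1).
Then c_{r+1} = 7·c_r + 15·2^r = 7·(-3·2^r + 5·7^(r - 1)) + 15·2^r = -3·2^(r + 1) + 5·7^r = -3·2^(r+1) + 5·7^((r+1) - 1),
which is the claimed formula at N = r+1.
By the principle of mathematical induction, the result holds for all N ≥ 1.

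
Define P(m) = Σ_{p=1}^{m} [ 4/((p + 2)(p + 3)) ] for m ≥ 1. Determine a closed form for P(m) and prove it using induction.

We claim P(m) = 4m/(3(m + 3)) for all m ≥ 1.
Base step (m = 1): P(1) = 1/3, and the closed form gives 1/3. They agree.
Inductive step: assume the claim holds for m = p, so P(p) = 4p/(3(p + 3)).
Then P(p+1) = P(p) + (4/((p + 3)(p + 4))) = (4p/(3(p + 3))) + (4/((p + 3)(p + 4))).
Simplifying, P(p+1) = 4(p + 1)/(3(p + 4)) = 4(p+1)/(3((p+1) + 3)),
which is the closed form with m = p+1.
This completes the induction.

P(m) = 4m/(3(m + 3))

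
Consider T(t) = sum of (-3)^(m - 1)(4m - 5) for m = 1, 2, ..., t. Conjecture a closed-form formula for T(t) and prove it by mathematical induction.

T(t) = (-3)^t(-t + 1) - 1

We claim T(t) = (-3)^t(-t + 1) - 1 for all t ≥ 1.
Base step (t = 1): T(1) = -1, and the closed form gives -1. They agree.
Inductive step: assume the claim holds for t = m, so T(m) = (-3)^m(-m + 1) - 1.
Then T(m+1) = T(m) + ((-3)^m(4m - 1)) = ((-3)^m(-m + 1) - 1) + ((-3)^m(4m - 1)).
Simplifying, T(m+1) = 3(-3)^m·m - 1 = (-3)^(m+1)(-(m+1) + 1) - 1,
which is the closed form with t = m+1.
Hence, by induction on t, the claim holds for every t ≥ 1.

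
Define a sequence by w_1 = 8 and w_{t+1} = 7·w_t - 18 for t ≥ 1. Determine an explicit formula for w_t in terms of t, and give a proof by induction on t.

w_t = 5·7^(t - 1) + 3

Computing the first terms: w_1 = 8, w_2 = 38, w_3 = 248. This suggests w_t = 5·7^(t - 1) + 3.
When t = 1: the formula gives 8 = 8 = w_1.
Inductive step: assume the claim holds for t = i, so w_i = 5·7^(i - 1) + 3.
Then w_{i+1} = 7·w_i - 18 = 7·(5·7^(i - 1) + 3) - 18 = 5·7^i + 3 = 5·7^((i+1) - 1) + 3,
which is the claimed formula at t = i+1.
By the principle of mathematical induction, the result holds for all t ≥ 1.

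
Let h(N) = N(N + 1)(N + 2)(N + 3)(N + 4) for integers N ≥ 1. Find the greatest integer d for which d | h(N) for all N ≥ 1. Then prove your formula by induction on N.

Computing the first values: h(1) = 120 and h(2) = 720; gcd(120, 720) = 120, so d ≤ 120.
We prove 120 | N(N + 1)(N + 2)(N + 3)(N + 4) for all N ≥ 1 by induction on N.
For the base case N = 1: h(1) = 120 = 120·(1), so 120 | h(1).
Inductive step: suppose the statement holds for some k ≥ 1, i.e. 120 | h(k). Then
h(k+1) − h(k) = (k+1)·(k+2)·(k+3)·(k+4)·(k+5) − k·(k+1)·(k+2)·(k+3)·(k+4) = (k+1)·(k+2)·(k+3)·(k+4)·[(k+5) − k] = 5·(k+1)·(k+2)·(k+3)·(k+4). The product of 4 consecutive integers is divisible by (4)! = 24, so h(k+1) − h(k) is divisible by 5·24 = 120. By the inductive hypothesis 120 | h(k), hence 120 | h(k+1).
Hence, by induction on N, the claim holds for every N ≥ 1.
Therefore the largest such d is 120.

d = 120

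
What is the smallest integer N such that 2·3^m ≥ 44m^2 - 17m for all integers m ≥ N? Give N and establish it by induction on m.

At m = 6: 1458 < 1482, so the inequality fails and N ≥ 7. We prove 2·3^m ≥ 44m^2 - 17m for all m ≥ 7.
For the base case m = 7: 2·3^m = 4374 and 44m^2 - 17m = 2037, so 4374 ≥ 2037.
Inductive step: suppose the statement holds for some i ≥ 7, so 2·3^i ≥ 44i^2 - 17i.
Then 2·3^(i + 1) = 3·(2·3^i) ≥ 3·(44i^2 - 17i).
Also, for i ≥ 7 we have 3·(44i^2 - 17i) ≥ 44(i+1)^2 - 17(i+1), since 3·(44i^2 - 17i) − (44(i+1)^2 - 17(i+1)) = 88i^2 - 122i - 27, which is nonnegative for all i ≥ 7.
Combining, 2·3^(i + 1) ≥ 44(i+1)^2 - 17(i+1).
This completes the induction.
Hence the smallest such N is 7.

N = 7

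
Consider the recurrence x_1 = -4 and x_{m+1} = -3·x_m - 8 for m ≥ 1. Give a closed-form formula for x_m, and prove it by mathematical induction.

x_m = -2(-3)^(m - 1) - 2

Computing the first terms: x_1 = -4, x_2 = 4, x_3 = -20. This suggests x_m = -2(-3)^(m - 1) - 2.
Base step (m = 1): the formula gives -4 = -4 = x_1.
Inductive step: suppose the statement holds for some i ≥ 1, so x_i = -2(-3)^(i - 1) - 2.
Then x_{i+1} = -3·x_i - 8 = -3·(-2(-3)^(i - 1) - 2) - 8 = -2(-3)^i - 2 = -2(-3)^((i+1) - 1) - 2,
which is the claimed formula at m = i+1.
Hence, by induction on m, the claim holds for every m ≥ 1.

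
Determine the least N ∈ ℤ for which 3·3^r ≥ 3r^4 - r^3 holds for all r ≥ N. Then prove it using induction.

At r = 7: 6561 < 6860, so the inequality fails and N ≥ 8. We prove 3·3^r ≥ 3r^4 - r^3 for all r ≥ 8.
When r = 8: 3·3^r = 19683 and 3r^4 - r^3 = 11776, so 19683 ≥ 11776.
For the inductive step, assume it holds for an arbitrary j ≥ 8, so 3·3^j ≥ 3j^4 - j^3.
Then 3·3^(j + 1) = 3·(3·3^j) ≥ 3·(3j^4 - j^3).
Also, for j ≥ 8 we have 3·(3j^4 - j^3) ≥ 3(j+1)^4 - (j+1)^3, since 3·(3j^4 - j^3) − (3(j+1)^4 - (j+1)^3) = 6j^4 - 14j^3 - 15j^2 - 9j - 2, which is nonnegative for all j ≥ 8.
Combining, 3·3^(j + 1) ≥ 3(j+1)^4 - (j+1)^3.
This completes the induction.
Hence the smallest such N is 8.

N = 8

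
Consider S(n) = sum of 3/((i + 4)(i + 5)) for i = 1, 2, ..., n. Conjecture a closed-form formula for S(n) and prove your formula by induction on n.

S(n) = 3n/(5(n + 5))

We claim S(n) = 3n/(5(n + 5)) for all n ≥ 1.
For the base case n = 1: S(1) = 1/10, and the closed form gives 1/10. They agree.
Inductive step: suppose the statement holds for some i ≥ 1, so S(i) = 3i/(5(i + 5)).
Then S(i+1) = S(i) + (3/((i + 5)(i + 6))) = (3i/(5(i + 5))) + (3/((i + 5)(i + 6))).
Simplifying, S(i+1) = 3(i + 1)/(5(i + 6)) = 3(i+1)/(5((i+1) + 5)),
which is the closed form with n = i+1.
By the principle of mathematical induction, the result holds for all n ≥ 1.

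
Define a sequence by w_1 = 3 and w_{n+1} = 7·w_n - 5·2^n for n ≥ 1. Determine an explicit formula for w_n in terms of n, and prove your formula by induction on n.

w_n = 2^n + 7^(n - 1)

Computing the first terms: w_1 = 3, w_2 = 11, w_3 = 57. This suggests w_n = 2^n + 7^(n - 1).
For the base case n = 1: the formula gives 3 = 3 = w_1.
For the inductive step, assume it holds for an arbitrary k ≥ 1, so w_k = 2^k + 7^(k - 1).
Then w_{k+1} = 7·w_k - 5·2^k = 7·(2^k + 7^(k - 1)) - 5·2^k = 2^(k + 1) + 7^k = 2^(k+1) + 7^((k+1) - 1),
which is the claimed formula at n = k+1.
By the principle of mathematical induction, the result holds for all n ≥ 1.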